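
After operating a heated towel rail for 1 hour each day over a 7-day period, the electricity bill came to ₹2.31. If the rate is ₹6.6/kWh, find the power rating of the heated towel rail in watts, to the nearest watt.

50 W

Energy = ₹2.31 ÷ ₹6.6/kWh = 0.35 kWh
Runtime = 1 h/day × 7 days = 7 h
Power = 0.35 kWh ÷ 7 h = 0.05 kW = 50 W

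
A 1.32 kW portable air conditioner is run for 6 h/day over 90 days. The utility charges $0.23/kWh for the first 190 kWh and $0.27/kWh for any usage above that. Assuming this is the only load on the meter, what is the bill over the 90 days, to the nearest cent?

$184.86

Runtime = 6 h/day × 90 days = 540 h
Energy = 1.32 kW × 540 h = 712.8 kWh
Tier 1 (0–190 kWh): 190 × $0.23 = $43.7
Above 190 kWh: 522.8 × $0.27 = $141.156
Bill = $184.86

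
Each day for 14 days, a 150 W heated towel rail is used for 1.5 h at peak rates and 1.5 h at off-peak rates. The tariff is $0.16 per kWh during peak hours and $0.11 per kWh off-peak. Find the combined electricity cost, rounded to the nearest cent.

Peak energy = 0.15 kW × 1.5 h × 14 = 3.15 kWh
Off-peak energy = 0.15 kW × 1.5 h × 14 = 3.15 kWh
Cost = 3.15 × $0.16 + 3.15 × $0.11 = $0.504 + $0.3465 = $0.85

$0.85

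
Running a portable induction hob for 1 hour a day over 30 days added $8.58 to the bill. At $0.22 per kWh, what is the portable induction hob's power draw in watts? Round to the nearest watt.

Energy = $8.58 ÷ $0.22/kWh = 39 kWh
Runtime = 1 h/day × 30 days = 30 h
Power = 39 kWh ÷ 30 h = 1.3 kW = 1300 W

1300 W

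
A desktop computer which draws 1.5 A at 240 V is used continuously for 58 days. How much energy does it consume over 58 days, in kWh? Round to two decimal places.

Power = 1.5 A × 240 V = 360 W = 0.36 kW
Runtime = 24 h × 58 = 1392 h
Energy = 0.36 kW × 1392 h = 501.12 kWh

501.12 kWh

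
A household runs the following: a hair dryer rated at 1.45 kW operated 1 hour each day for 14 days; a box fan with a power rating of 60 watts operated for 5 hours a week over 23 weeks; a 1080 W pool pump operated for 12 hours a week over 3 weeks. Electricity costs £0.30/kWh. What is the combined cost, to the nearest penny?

hair dryer: Runtime = 1 h/day × 14 days = 14 h
hair dryer: 1.45 kW × 14 h = 20.3 kWh
box fan: Runtime = 5 h/week × 23 weeks = 115 h
box fan: 0.06 kW × 115 h = 6.9 kWh
pool pump: Runtime = 12 h/week × 3 weeks = 36 h
pool pump: 1.08 kW × 36 h = 38.88 kWh
Total energy = 66.08 kWh
Cost = 66.08 × £0.30 = £19.82

£19.82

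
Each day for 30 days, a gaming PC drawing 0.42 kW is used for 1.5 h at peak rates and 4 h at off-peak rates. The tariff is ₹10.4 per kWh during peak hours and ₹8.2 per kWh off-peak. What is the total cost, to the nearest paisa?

Peak energy = 0.42 kW × 1.5 h × 30 = 18.9 kWh
Off-peak energy = 0.42 kW × 4 h × 30 = 50.4 kWh
Cost = 18.9 × ₹10.4 + 50.4 × ₹8.2 = ₹196.56 + ₹413.28 = ₹609.84

₹609.84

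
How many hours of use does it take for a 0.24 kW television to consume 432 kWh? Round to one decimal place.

Hours = 432 kWh ÷ 0.24 kW = 1800.0 h

1800.0 h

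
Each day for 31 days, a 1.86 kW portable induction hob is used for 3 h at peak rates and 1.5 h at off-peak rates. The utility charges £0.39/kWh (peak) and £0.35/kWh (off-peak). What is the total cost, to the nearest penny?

£97.73

Peak energy = 1.86 kW × 3 h × 31 = 172.98 kWh
Off-peak energy = 1.86 kW × 1.5 h × 31 = 86.49 kWh
Cost = 172.98 × £0.39 + 86.49 × £0.35 = £67.4622 + £30.2715 = £97.73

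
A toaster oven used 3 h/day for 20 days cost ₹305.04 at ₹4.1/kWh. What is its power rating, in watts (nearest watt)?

1240 W

Energy = ₹305.04 ÷ ₹4.1/kWh = 74.4 kWh
Runtime = 3 h/day × 20 days = 60 h
Power = 74.4 kWh ÷ 60 h = 1.24 kW = 1240 W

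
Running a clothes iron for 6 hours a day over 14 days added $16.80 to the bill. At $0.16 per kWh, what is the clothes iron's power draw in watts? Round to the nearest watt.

Energy = $16.80 ÷ $0.16/kWh = 105 kWh
Runtime = 6 h/day × 14 days = 84 h
Power = 105 kWh ÷ 84 h = 1.25 kW = 1250 W

1250 W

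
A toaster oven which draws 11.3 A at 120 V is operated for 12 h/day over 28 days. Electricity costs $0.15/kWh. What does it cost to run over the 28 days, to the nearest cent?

$68.34

Power = 11.3 A × 120 V = 1356 W = 1.356 kW
Runtime = 12 h/day × 28 days = 336 h
Energy = 1.356 kW × 336 h = 455.616 kWh
Cost = 455.616 kWh × $0.15/kWh = $68.34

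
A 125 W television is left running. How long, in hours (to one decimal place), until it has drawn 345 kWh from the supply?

Hours = 345 kWh ÷ 0.125 kW = 2760.0 h

2760.0 h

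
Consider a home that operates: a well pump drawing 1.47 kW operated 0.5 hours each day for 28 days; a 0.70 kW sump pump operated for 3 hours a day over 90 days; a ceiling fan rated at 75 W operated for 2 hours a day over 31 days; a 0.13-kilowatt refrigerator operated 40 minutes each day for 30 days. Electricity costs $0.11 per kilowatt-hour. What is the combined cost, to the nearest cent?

$23.85

well pump: Runtime = 0.5 h/day × 28 days = 14 h
well pump: 1.47 kW × 14 h = 20.58 kWh
sump pump: Runtime = 3 h/day × 90 days = 270 h
sump pump: 0.7 kW × 270 h = 189 kWh
ceiling fan: Runtime = 2 h/day × 31 days = 62 h
ceiling fan: 0.075 kW × 62 h = 4.65 kWh
refrigerator: Runtime = 40 min × 30 = 1200 min = 20 h
refrigerator: 0.13 kW × 20 h = 2.6 kWh
Total energy = 216.83 kWh
Cost = 216.83 × $0.11 = $23.85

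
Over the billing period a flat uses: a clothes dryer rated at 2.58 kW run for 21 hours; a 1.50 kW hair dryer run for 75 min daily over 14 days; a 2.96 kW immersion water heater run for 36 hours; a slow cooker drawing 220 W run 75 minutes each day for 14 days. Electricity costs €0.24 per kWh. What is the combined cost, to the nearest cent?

€45.80

clothes dryer: 2.58 kW × 21 h = 54.18 kWh
hair dryer: Runtime = 75 min × 14 = 1050 min = 17.5 h
hair dryer: 1.5 kW × 17.5 h = 26.25 kWh
immersion water heater: 2.96 kW × 36 h = 106.56 kWh
slow cooker: Runtime = 75 min × 14 = 1050 min = 17.5 h
slow cooker: 0.22 kW × 17.5 h = 3.85 kWh
Total energy = 190.84 kWh
Cost = 190.84 × €0.24 = €45.80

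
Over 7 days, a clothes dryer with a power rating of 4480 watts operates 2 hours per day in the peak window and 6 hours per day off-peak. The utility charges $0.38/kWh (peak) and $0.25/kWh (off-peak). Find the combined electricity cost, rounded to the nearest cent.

$70.87

Peak energy = 4.48 kW × 2 h × 7 = 62.72 kWh
Off-peak energy = 4.48 kW × 6 h × 7 = 188.16 kWh
Cost = 62.72 × $0.38 + 188.16 × $0.25 = $23.8336 + $47.04 = $70.87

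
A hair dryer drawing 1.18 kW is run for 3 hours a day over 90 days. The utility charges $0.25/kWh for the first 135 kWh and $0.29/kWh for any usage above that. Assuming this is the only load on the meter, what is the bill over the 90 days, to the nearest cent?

$86.99

Runtime = 3 h/day × 90 days = 270 h
Energy = 1.18 kW × 270 h = 318.6 kWh
Tier 1 (0–135 kWh): 135 × $0.25 = $33.75
Above 135 kWh: 183.6 × $0.29 = $53.244
Bill = $86.99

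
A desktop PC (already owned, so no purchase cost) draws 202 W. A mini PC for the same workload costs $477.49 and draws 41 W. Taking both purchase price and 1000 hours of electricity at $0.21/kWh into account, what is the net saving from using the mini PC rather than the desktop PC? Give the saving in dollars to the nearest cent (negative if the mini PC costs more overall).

-$443.68

desktop PC: $0.00 + (202/1000) kW × 1000 h × $0.21 = $0.00 + $42.42 = $42.42
mini PC: $477.49 + (41/1000) kW × 1000 h × $0.21 = $477.49 + $8.61 = $486.1
Saving = $42.42 − $486.1 = −$443.68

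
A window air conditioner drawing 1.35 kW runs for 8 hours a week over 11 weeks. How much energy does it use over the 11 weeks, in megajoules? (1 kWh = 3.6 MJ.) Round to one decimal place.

Runtime = 8 h/week × 11 weeks = 88 h
Energy = 1.35 kW × 88 h = 118.8 kWh
= 118.8 × 3.6 MJ = 427.7 MJ

427.7 MJ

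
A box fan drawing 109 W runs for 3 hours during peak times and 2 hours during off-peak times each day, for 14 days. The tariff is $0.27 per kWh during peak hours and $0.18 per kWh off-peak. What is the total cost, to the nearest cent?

$1.79

Peak energy = 0.109 kW × 3 h × 14 = 4.578 kWh
Off-peak energy = 0.109 kW × 2 h × 14 = 3.052 kWh
Cost = 4.578 × $0.27 + 3.052 × $0.18 = $1.23606 + $0.54936 = $1.79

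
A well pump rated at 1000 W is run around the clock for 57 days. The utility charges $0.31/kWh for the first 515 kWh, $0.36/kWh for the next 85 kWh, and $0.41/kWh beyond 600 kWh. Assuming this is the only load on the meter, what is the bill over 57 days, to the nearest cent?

$505.13

Runtime = 24 h × 57 = 1368 h
Energy = 1 kW × 1368 h = 1368 kWh
Tier 1 (0–515 kWh): 515 × $0.31 = $159.65
Tier 2 (515–600 kWh): 85 × $0.36 = $30.6
Above 600 kWh: 768 × $0.41 = $314.88
Bill = $505.13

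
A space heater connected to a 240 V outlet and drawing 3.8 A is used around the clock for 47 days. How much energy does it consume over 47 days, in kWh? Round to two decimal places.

1028.74 kWh

Power = 3.8 A × 240 V = 912 W = 0.912 kW
Runtime = 24 h × 47 = 1128 h
Energy = 0.912 kW × 1128 h = 1028.736 kWh ≈ 1028.74 kWh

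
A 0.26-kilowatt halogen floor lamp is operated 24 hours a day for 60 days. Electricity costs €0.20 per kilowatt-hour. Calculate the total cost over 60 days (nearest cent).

Runtime = 24 h × 60 = 1440 h
Energy = 0.26 kW × 1440 h = 374.4 kWh
Cost = 374.4 kWh × €0.20/kWh = €74.88

€74.88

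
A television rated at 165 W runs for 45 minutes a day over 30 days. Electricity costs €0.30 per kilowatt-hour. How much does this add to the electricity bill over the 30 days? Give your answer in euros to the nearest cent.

€1.11

Runtime = 45 min × 30 = 1350 min = 22.5 h
Energy = 0.165 kW × 22.5 h = 3.7125 kWh
Cost = 3.7125 kWh × €0.30/kWh = €1.11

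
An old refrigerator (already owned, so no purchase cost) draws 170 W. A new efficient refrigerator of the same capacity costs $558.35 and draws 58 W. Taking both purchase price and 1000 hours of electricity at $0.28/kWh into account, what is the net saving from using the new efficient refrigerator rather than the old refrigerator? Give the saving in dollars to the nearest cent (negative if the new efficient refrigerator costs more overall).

-$526.99

old refrigerator: $0.00 + (170/1000) kW × 1000 h × $0.28 = $0.00 + $47.6 = $47.6
new efficient refrigerator: $558.35 + (58/1000) kW × 1000 h × $0.28 = $558.35 + $16.24 = $574.59
Saving = $47.6 − $574.59 = −$526.99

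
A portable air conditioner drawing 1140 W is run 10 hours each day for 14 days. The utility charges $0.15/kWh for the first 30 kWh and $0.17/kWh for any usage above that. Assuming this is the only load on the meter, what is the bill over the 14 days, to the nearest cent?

$26.53

Runtime = 10 h/day × 14 days = 140 h
Energy = 1.14 kW × 140 h = 159.6 kWh
Tier 1 (0–30 kWh): 30 × $0.15 = $4.5
Above 30 kWh: 129.6 × $0.17 = $22.032
Bill = $26.53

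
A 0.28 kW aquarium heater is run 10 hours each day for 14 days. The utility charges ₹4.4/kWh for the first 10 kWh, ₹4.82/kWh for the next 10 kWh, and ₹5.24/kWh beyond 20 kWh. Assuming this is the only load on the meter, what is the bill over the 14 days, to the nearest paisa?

₹192.81

Runtime = 10 h/day × 14 days = 140 h
Energy = 0.28 kW × 140 h = 39.2 kWh
Tier 1 (0–10 kWh): 10 × ₹4.4 = ₹44
Tier 2 (10–20 kWh): 10 × ₹4.82 = ₹48.2
Above 20 kWh: 19.2 × ₹5.24 = ₹100.608
Bill = ₹192.81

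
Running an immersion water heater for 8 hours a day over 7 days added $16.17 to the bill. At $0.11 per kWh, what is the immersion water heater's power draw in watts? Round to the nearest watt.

2625 W

Energy = $16.17 ÷ $0.11/kWh = 147 kWh
Runtime = 8 h/day × 7 days = 56 h
Power = 147 kWh ÷ 56 h = 2.625 kW = 2625 W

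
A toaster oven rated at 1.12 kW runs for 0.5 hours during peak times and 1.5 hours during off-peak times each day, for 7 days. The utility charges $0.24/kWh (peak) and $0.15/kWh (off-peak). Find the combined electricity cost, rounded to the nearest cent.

Peak energy = 1.12 kW × 0.5 h × 7 = 3.92 kWh
Off-peak energy = 1.12 kW × 1.5 h × 7 = 11.76 kWh
Cost = 3.92 × $0.24 + 11.76 × $0.15 = $0.9408 + $1.764 = $2.70

$2.70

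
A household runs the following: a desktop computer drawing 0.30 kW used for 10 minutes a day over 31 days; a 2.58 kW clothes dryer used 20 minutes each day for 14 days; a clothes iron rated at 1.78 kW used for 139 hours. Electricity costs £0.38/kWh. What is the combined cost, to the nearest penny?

£99.18

desktop computer: Runtime = 10 min × 31 = 310 min = 5.166666… h
desktop computer: 0.3 kW × 5.166666… h = 1.55 kWh
clothes dryer: Runtime = 20 min × 14 = 280 min = 4.666666… h
clothes dryer: 2.58 kW × 4.666666… h = 12.04 kWh
clothes iron: 1.78 kW × 139 h = 247.42 kWh
Total energy = 261.01 kWh
Cost = 261.01 × £0.38 = £99.18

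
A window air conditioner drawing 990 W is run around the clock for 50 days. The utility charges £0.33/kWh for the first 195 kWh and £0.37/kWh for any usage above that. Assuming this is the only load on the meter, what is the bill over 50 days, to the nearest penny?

Runtime = 24 h × 50 = 1200 h
Energy = 0.99 kW × 1200 h = 1188 kWh
Tier 1 (0–195 kWh): 195 × £0.33 = £64.35
Above 195 kWh: 993 × £0.37 = £367.41
Bill = £431.76

£431.76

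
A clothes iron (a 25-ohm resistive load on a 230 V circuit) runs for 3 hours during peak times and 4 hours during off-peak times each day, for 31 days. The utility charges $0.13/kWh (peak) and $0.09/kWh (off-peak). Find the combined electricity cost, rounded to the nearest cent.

Power = V²/R = 230²/25 = 2116 W = 2.116 kW
Peak energy = 2.116 kW × 3 h × 31 = 196.788 kWh
Off-peak energy = 2.116 kW × 4 h × 31 = 262.384 kWh
Cost = 196.788 × $0.13 + 262.384 × $0.09 = $25.58244 + $23.61456 = $49.20

$49.20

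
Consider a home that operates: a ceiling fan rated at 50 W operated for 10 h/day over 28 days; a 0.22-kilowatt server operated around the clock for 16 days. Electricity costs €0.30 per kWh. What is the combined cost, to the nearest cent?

€29.54

ceiling fan: Runtime = 10 h/day × 28 days = 280 h
ceiling fan: 0.05 kW × 280 h = 14 kWh
server: Runtime = 24 h × 16 = 384 h
server: 0.22 kW × 384 h = 84.48 kWh
Total energy = 98.48 kWh
Cost = 98.48 × €0.30 = €29.54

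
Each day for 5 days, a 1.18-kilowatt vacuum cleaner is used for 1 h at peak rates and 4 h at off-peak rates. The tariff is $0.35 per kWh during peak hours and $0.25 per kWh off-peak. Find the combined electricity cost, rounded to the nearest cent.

$7.97

Peak energy = 1.18 kW × 1 h × 5 = 5.9 kWh
Off-peak energy = 1.18 kW × 4 h × 5 = 23.6 kWh
Cost = 5.9 × $0.35 + 23.6 × $0.25 = $2.065 + $5.9 = $7.97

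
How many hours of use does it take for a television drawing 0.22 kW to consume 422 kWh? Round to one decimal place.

Hours = 422 kWh ÷ 0.22 kW = 1918.2 h

1918.2 h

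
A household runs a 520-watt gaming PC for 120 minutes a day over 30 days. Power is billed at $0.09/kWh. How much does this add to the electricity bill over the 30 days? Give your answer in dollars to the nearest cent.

Runtime = 120 min × 30 = 3600 min = 60 h
Energy = 0.52 kW × 60 h = 31.2 kWh
Cost = 31.2 kWh × $0.09/kWh = $2.81

$2.81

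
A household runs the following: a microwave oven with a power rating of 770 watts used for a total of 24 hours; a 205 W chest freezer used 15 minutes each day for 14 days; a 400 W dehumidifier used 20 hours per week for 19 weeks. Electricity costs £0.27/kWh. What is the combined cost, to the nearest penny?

microwave oven: 0.77 kW × 24 h = 18.48 kWh
chest freezer: Runtime = 15 min × 14 = 210 min = 3.5 h
chest freezer: 0.205 kW × 3.5 h = 0.7175 kWh
dehumidifier: Runtime = 20 h/week × 19 weeks = 380 h
dehumidifier: 0.4 kW × 380 h = 152 kWh
Total energy = 171.1975 kWh
Cost = 171.1975 × £0.27 = £46.22

£46.22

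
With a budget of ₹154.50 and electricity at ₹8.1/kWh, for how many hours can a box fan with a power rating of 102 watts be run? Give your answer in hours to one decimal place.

Energy available = ₹154.50 ÷ ₹8.1/kWh = 19.0741 kWh
Hours = 19.0741 kWh ÷ 0.102 kW = 187.0 h

187.0 h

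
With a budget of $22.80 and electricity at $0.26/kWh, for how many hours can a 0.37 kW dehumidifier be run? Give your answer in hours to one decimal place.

237.0 h

Energy available = $22.80 ÷ $0.26/kWh = 87.6923 kWh
Hours = 87.6923 kWh ÷ 0.37 kW = 237.0 h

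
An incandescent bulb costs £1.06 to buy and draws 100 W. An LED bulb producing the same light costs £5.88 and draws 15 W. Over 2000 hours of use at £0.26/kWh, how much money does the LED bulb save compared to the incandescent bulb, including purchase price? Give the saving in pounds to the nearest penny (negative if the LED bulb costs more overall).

incandescent bulb: £1.06 + (100/1000) kW × 2000 h × £0.26 = £1.06 + £52 = £53.06
LED bulb: £5.88 + (15/1000) kW × 2000 h × £0.26 = £5.88 + £7.8 = £13.68
Saving = £53.06 − £13.68 = £39.38

£39.38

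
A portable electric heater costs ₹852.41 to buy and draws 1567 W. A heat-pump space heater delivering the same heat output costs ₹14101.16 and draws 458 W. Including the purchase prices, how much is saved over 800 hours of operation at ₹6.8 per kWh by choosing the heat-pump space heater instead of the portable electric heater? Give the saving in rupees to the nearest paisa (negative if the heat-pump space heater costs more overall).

-₹7215.79

portable electric heater: ₹852.41 + (1567/1000) kW × 800 h × ₹6.8 = ₹852.41 + ₹8524.48 = ₹9376.89
heat-pump space heater: ₹14101.16 + (458/1000) kW × 800 h × ₹6.8 = ₹14101.16 + ₹2491.52 = ₹16592.68
Saving = ₹9376.89 − ₹16592.68 = −₹7215.79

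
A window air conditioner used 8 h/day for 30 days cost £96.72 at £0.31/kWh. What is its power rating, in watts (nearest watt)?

Energy = £96.72 ÷ £0.31/kWh = 312 kWh
Runtime = 8 h/day × 30 days = 240 h
Power = 312 kWh ÷ 240 h = 1.3 kW = 1300 W

1300 W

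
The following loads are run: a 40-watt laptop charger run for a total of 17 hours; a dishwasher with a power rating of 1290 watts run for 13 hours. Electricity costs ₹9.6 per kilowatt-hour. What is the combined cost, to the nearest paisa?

laptop charger: 0.04 kW × 17 h = 0.68 kWh
dishwasher: 1.29 kW × 13 h = 16.77 kWh
Total energy = 17.45 kWh
Cost = 17.45 × ₹9.6 = ₹167.52

₹167.52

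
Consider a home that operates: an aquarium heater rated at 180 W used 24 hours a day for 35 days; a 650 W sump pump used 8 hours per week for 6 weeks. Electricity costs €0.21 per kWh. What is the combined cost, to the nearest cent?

€38.30

aquarium heater: Runtime = 24 h × 35 = 840 h
aquarium heater: 0.18 kW × 840 h = 151.2 kWh
sump pump: Runtime = 8 h/week × 6 weeks = 48 h
sump pump: 0.65 kW × 48 h = 31.2 kWh
Total energy = 182.4 kWh
Cost = 182.4 × €0.21 = €38.30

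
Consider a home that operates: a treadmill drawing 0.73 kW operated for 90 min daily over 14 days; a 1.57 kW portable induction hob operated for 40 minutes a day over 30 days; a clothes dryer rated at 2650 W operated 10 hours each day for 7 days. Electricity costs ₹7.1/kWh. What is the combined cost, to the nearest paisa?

₹1648.83

treadmill: Runtime = 90 min × 14 = 1260 min = 21 h
treadmill: 0.73 kW × 21 h = 15.33 kWh
portable induction hob: Runtime = 40 min × 30 = 1200 min = 20 h
portable induction hob: 1.57 kW × 20 h = 31.4 kWh
clothes dryer: Runtime = 10 h/day × 7 days = 70 h
clothes dryer: 2.65 kW × 70 h = 185.5 kWh
Total energy = 232.23 kWh
Cost = 232.23 × ₹7.1 = ₹1648.83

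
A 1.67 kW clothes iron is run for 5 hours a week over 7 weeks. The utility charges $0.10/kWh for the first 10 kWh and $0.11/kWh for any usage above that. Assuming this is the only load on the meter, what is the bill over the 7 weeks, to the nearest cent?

$6.33

Runtime = 5 h/week × 7 weeks = 35 h
Energy = 1.67 kW × 35 h = 58.45 kWh
Tier 1 (0–10 kWh): 10 × $0.10 = $1
Above 10 kWh: 48.45 × $0.11 = $5.3295
Bill = $6.33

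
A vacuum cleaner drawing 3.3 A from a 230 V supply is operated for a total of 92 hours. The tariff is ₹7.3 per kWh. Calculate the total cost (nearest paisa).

Power = 3.3 A × 230 V = 759 W = 0.759 kW
Energy = 0.759 kW × 92 h = 69.828 kWh
Cost = 69.828 kWh × ₹7.3/kWh = ₹509.74

₹509.74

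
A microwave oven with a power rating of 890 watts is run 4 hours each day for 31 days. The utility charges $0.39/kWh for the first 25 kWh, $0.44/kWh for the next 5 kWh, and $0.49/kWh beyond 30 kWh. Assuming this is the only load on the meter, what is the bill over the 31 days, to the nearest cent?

Runtime = 4 h/day × 31 days = 124 h
Energy = 0.89 kW × 124 h = 110.36 kWh
Tier 1 (0–25 kWh): 25 × $0.39 = $9.75
Tier 2 (25–30 kWh): 5 × $0.44 = $2.2
Above 30 kWh: 80.36 × $0.49 = $39.3764
Bill = $51.33

$51.33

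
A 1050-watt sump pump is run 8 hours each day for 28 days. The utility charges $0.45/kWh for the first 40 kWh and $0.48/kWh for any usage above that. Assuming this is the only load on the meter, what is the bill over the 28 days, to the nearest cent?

$111.70

Runtime = 8 h/day × 28 days = 224 h
Energy = 1.05 kW × 224 h = 235.2 kWh
Tier 1 (0–40 kWh): 40 × $0.45 = $18
Above 40 kWh: 195.2 × $0.48 = $93.696
Bill = $111.70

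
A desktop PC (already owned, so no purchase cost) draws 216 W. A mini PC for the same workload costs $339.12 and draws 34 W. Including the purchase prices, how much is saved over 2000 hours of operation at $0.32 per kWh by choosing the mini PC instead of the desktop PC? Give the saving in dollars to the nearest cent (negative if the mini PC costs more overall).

desktop PC: $0.00 + (216/1000) kW × 2000 h × $0.32 = $0.00 + $138.24 = $138.24
mini PC: $339.12 + (34/1000) kW × 2000 h × $0.32 = $339.12 + $21.76 = $360.88
Saving = $138.24 − $360.88 = −$222.64

-$222.64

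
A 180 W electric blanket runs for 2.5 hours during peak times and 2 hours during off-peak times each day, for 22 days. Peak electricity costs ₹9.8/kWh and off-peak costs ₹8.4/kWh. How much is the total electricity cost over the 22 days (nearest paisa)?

₹163.55

Peak energy = 0.18 kW × 2.5 h × 22 = 9.9 kWh
Off-peak energy = 0.18 kW × 2 h × 22 = 7.92 kWh
Cost = 9.9 × ₹9.8 + 7.92 × ₹8.4 = ₹97.02 + ₹66.528 = ₹163.55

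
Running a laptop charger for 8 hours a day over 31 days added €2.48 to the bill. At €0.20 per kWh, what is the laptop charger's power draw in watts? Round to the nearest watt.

50 W

Energy = €2.48 ÷ €0.20/kWh = 12.4 kWh
Runtime = 8 h/day × 31 days = 248 h
Power = 12.4 kWh ÷ 248 h = 0.05 kW = 50 W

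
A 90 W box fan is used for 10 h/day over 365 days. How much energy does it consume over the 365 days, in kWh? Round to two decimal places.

Runtime = 10 h/day × 365 days = 3650 h
Energy = 0.09 kW × 3650 h = 328.5 kWh

328.50 kWh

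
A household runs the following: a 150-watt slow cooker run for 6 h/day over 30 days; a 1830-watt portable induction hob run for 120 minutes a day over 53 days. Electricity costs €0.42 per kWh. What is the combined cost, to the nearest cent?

€92.81

slow cooker: Runtime = 6 h/day × 30 days = 180 h
slow cooker: 0.15 kW × 180 h = 27 kWh
portable induction hob: Runtime = 120 min × 53 = 6360 min = 106 h
portable induction hob: 1.83 kW × 106 h = 193.98 kWh
Total energy = 220.98 kWh
Cost = 220.98 × €0.42 = €92.81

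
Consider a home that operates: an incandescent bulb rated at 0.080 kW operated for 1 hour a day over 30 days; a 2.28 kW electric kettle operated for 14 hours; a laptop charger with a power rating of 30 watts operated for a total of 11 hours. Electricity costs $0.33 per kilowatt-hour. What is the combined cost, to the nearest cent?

$11.43

incandescent bulb: Runtime = 1 h/day × 30 days = 30 h
incandescent bulb: 0.08 kW × 30 h = 2.4 kWh
electric kettle: 2.28 kW × 14 h = 31.92 kWh
laptop charger: 0.03 kW × 11 h = 0.33 kWh
Total energy = 34.65 kWh
Cost = 34.65 × $0.33 = $11.43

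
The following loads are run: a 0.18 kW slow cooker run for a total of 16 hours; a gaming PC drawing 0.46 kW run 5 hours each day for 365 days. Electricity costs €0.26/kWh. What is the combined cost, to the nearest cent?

slow cooker: 0.18 kW × 16 h = 2.88 kWh
gaming PC: Runtime = 5 h/day × 365 days = 1825 h
gaming PC: 0.46 kW × 1825 h = 839.5 kWh
Total energy = 842.38 kWh
Cost = 842.38 × €0.26 = €219.02

€219.02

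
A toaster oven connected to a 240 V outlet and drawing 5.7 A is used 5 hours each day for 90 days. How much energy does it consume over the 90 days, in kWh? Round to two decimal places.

615.60 kWh

Power = 5.7 A × 240 V = 1368 W = 1.368 kW
Runtime = 5 h/day × 90 days = 450 h
Energy = 1.368 kW × 450 h = 615.6 kWh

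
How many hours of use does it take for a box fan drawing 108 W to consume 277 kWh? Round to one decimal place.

2564.8 h

Hours = 277 kWh ÷ 0.108 kW = 2564.8 h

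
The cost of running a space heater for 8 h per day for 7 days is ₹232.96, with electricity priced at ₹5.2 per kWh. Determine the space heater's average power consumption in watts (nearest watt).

Energy = ₹232.96 ÷ ₹5.2/kWh = 44.8 kWh
Runtime = 8 h/day × 7 days = 56 h
Power = 44.8 kWh ÷ 56 h = 0.8 kW = 800 W

800 W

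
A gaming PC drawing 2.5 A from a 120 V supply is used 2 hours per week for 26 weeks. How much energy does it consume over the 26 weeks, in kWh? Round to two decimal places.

Power = 2.5 A × 120 V = 300 W = 0.3 kW
Runtime = 2 h/week × 26 weeks = 52 h
Energy = 0.3 kW × 52 h = 15.6 kWh

15.60 kWh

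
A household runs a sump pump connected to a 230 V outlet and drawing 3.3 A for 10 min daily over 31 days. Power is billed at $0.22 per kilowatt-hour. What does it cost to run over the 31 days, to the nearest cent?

$0.86

Power = 3.3 A × 230 V = 759 W = 0.759 kW
Runtime = 10 min × 31 = 310 min = 5.166666… h
Energy = 0.759 kW × 5.166666… h = 3.9215 kWh
Cost = 3.9215 kWh × $0.22/kWh = $0.86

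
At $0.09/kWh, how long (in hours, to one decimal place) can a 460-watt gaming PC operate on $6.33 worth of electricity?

Energy available = $6.33 ÷ $0.09/kWh = 70.3333 kWh
Hours = 70.3333 kWh ÷ 0.46 kW = 152.9 h

152.9 h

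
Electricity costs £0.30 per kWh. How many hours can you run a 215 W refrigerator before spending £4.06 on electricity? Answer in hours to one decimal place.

62.9 h

Energy available = £4.06 ÷ £0.30/kWh = 13.5333 kWh
Hours = 13.5333 kWh ÷ 0.215 kW = 62.9 h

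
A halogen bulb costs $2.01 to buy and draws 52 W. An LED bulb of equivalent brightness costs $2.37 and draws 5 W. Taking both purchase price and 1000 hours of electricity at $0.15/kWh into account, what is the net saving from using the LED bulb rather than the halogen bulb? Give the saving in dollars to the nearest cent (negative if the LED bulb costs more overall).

halogen bulb: $2.01 + (52/1000) kW × 1000 h × $0.15 = $2.01 + $7.8 = $9.81
LED bulb: $2.37 + (5/1000) kW × 1000 h × $0.15 = $2.37 + $0.75 = $3.12
Saving = $9.81 − $3.12 = $6.69

$6.69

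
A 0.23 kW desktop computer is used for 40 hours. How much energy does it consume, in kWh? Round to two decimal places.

Energy = 0.23 kW × 40 h = 9.2 kWh

9.20 kWh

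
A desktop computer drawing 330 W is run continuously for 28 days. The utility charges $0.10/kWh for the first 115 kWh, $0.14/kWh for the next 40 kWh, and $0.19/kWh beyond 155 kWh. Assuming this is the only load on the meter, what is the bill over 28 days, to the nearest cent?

Runtime = 24 h × 28 = 672 h
Energy = 0.33 kW × 672 h = 221.76 kWh
Tier 1 (0–115 kWh): 115 × $0.10 = $11.5
Tier 2 (115–155 kWh): 40 × $0.14 = $5.6
Above 155 kWh: 66.76 × $0.19 = $12.6844
Bill = $29.78

$29.78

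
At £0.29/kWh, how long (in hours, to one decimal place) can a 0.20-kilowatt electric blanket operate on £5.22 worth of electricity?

Energy available = £5.22 ÷ £0.29/kWh = 18 kWh
Hours = 18 kWh ÷ 0.2 kW = 90.0 h

90.0 h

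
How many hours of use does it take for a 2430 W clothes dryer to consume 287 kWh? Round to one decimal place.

118.1 h

Hours = 287 kWh ÷ 2.43 kW = 118.1 h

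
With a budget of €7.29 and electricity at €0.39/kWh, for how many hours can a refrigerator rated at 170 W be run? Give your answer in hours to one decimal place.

110.0 h

Energy available = €7.29 ÷ €0.39/kWh = 18.6923 kWh
Hours = 18.6923 kWh ÷ 0.17 kW = 110.0 h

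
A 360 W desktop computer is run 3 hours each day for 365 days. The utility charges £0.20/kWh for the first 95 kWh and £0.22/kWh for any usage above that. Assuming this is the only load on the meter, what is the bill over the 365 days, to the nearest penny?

Runtime = 3 h/day × 365 days = 1095 h
Energy = 0.36 kW × 1095 h = 394.2 kWh
Tier 1 (0–95 kWh): 95 × £0.20 = £19
Above 95 kWh: 299.2 × £0.22 = £65.824
Bill = £84.82

£84.82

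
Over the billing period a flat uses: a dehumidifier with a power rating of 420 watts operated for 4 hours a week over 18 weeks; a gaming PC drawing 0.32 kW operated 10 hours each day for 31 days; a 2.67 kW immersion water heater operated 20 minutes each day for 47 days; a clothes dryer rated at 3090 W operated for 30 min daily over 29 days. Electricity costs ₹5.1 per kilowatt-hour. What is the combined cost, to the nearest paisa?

₹1101.98

dehumidifier: Runtime = 4 h/week × 18 weeks = 72 h
dehumidifier: 0.42 kW × 72 h = 30.24 kWh
gaming PC: Runtime = 10 h/day × 31 days = 310 h
gaming PC: 0.32 kW × 310 h = 99.2 kWh
immersion water heater: Runtime = 20 min × 47 = 940 min = 15.666666… h
immersion water heater: 2.67 kW × 15.666666… h = 41.83 kWh
clothes dryer: Runtime = 30 min × 29 = 870 min = 14.5 h
clothes dryer: 3.09 kW × 14.5 h = 44.805 kWh
Total energy = 216.075 kWh
Cost = 216.075 × ₹5.1 = ₹1101.98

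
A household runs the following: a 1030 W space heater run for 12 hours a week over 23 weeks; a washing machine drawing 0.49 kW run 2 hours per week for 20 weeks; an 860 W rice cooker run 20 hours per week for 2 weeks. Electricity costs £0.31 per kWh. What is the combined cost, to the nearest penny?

space heater: Runtime = 12 h/week × 23 weeks = 276 h
space heater: 1.03 kW × 276 h = 284.28 kWh
washing machine: Runtime = 2 h/week × 20 weeks = 40 h
washing machine: 0.49 kW × 40 h = 19.6 kWh
rice cooker: Runtime = 20 h/week × 2 weeks = 40 h
rice cooker: 0.86 kW × 40 h = 34.4 kWh
Total energy = 338.28 kWh
Cost = 338.28 × £0.31 = £104.87

£104.87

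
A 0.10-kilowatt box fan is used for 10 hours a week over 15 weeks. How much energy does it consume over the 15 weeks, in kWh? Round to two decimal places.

15.00 kWh

Runtime = 10 h/week × 15 weeks = 150 h
Energy = 0.1 kW × 150 h = 15 kWh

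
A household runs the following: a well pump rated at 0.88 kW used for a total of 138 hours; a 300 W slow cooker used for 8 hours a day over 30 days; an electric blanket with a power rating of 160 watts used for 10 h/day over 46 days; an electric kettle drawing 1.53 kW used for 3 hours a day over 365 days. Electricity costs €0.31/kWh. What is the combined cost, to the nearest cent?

well pump: 0.88 kW × 138 h = 121.44 kWh
slow cooker: Runtime = 8 h/day × 30 days = 240 h
slow cooker: 0.3 kW × 240 h = 72 kWh
electric blanket: Runtime = 10 h/day × 46 days = 460 h
electric blanket: 0.16 kW × 460 h = 73.6 kWh
electric kettle: Runtime = 3 h/day × 365 days = 1095 h
electric kettle: 1.53 kW × 1095 h = 1675.35 kWh
Total energy = 1942.39 kWh
Cost = 1942.39 × €0.31 = €602.14

€602.14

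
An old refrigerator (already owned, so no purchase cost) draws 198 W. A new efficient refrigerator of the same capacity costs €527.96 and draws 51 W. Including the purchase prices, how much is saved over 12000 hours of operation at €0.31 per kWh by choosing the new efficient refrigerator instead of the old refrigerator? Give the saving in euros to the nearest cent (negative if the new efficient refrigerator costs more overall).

€18.88

old refrigerator: €0.00 + (198/1000) kW × 12000 h × €0.31 = €0.00 + €736.56 = €736.56
new efficient refrigerator: €527.96 + (51/1000) kW × 12000 h × €0.31 = €527.96 + €189.72 = €717.68
Saving = €736.56 − €717.68 = €18.88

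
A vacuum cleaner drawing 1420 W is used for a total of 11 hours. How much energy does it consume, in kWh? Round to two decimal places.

Energy = 1.42 kW × 11 h = 15.62 kWh

15.62 kWh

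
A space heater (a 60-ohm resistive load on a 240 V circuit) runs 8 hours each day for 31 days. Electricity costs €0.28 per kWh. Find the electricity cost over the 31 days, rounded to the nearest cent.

€66.66

Power = V²/R = 240²/60 = 960 W = 0.96 kW
Runtime = 8 h/day × 31 days = 248 h
Energy = 0.96 kW × 248 h = 238.08 kWh
Cost = 238.08 kWh × €0.28/kWh = €66.66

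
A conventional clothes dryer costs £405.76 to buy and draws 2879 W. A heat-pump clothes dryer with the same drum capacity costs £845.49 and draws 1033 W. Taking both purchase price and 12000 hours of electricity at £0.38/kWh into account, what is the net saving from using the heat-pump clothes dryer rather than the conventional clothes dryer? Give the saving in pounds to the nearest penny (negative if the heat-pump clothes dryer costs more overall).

conventional clothes dryer: £405.76 + (2879/1000) kW × 12000 h × £0.38 = £405.76 + £13128.24 = £13534
heat-pump clothes dryer: £845.49 + (1033/1000) kW × 12000 h × £0.38 = £845.49 + £4710.48 = £5555.97
Saving = £13534 − £5555.97 = £7978.03

£7978.03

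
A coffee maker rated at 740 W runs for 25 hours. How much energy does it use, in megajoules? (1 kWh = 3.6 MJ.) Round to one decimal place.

Energy = 0.74 kW × 25 h = 18.5 kWh
= 18.5 × 3.6 MJ = 66.6 MJ

66.6 MJ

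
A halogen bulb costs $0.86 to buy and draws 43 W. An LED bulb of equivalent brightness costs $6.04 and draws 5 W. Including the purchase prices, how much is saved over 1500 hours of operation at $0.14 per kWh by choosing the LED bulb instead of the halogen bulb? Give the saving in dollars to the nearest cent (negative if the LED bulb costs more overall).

halogen bulb: $0.86 + (43/1000) kW × 1500 h × $0.14 = $0.86 + $9.03 = $9.89
LED bulb: $6.04 + (5/1000) kW × 1500 h × $0.14 = $6.04 + $1.05 = $7.09
Saving = $9.89 − $7.09 = $2.8

$2.80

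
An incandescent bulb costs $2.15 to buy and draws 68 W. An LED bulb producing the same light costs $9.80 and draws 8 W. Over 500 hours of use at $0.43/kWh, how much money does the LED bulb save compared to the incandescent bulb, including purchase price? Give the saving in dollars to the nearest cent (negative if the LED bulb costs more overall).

incandescent bulb: $2.15 + (68/1000) kW × 500 h × $0.43 = $2.15 + $14.62 = $16.77
LED bulb: $9.80 + (8/1000) kW × 500 h × $0.43 = $9.80 + $1.72 = $11.52
Saving = $16.77 − $11.52 = $5.25

$5.25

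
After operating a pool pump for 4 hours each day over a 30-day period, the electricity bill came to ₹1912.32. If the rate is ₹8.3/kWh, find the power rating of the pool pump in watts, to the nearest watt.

1920 W

Energy = ₹1912.32 ÷ ₹8.3/kWh = 230.4 kWh
Runtime = 4 h/day × 30 days = 120 h
Power = 230.4 kWh ÷ 120 h = 1.92 kW = 1920 W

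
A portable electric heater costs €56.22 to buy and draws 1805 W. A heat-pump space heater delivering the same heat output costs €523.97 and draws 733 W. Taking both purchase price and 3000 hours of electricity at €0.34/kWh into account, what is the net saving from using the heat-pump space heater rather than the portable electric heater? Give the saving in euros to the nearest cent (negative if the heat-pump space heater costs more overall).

portable electric heater: €56.22 + (1805/1000) kW × 3000 h × €0.34 = €56.22 + €1841.1 = €1897.32
heat-pump space heater: €523.97 + (733/1000) kW × 3000 h × €0.34 = €523.97 + €747.66 = €1271.63
Saving = €1897.32 − €1271.63 = €625.69

€625.69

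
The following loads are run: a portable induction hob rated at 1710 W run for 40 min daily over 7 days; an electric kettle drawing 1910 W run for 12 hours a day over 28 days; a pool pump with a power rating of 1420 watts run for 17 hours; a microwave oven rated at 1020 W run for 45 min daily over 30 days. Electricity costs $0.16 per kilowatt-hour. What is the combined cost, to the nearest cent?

$111.49

portable induction hob: Runtime = 40 min × 7 = 280 min = 4.666666… h
portable induction hob: 1.71 kW × 4.666666… h = 7.98 kWh
electric kettle: Runtime = 12 h/day × 28 days = 336 h
electric kettle: 1.91 kW × 336 h = 641.76 kWh
pool pump: 1.42 kW × 17 h = 24.14 kWh
microwave oven: Runtime = 45 min × 30 = 1350 min = 22.5 h
microwave oven: 1.02 kW × 22.5 h = 22.95 kWh
Total energy = 696.83 kWh
Cost = 696.83 × $0.16 = $111.49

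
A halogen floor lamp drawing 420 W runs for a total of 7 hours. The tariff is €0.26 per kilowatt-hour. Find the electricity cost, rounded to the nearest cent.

Energy = 0.42 kW × 7 h = 2.94 kWh
Cost = 2.94 kWh × €0.26/kWh = €0.76

€0.76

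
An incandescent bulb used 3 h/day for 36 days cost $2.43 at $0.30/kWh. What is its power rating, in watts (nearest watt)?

Energy = $2.43 ÷ $0.30/kWh = 8.1 kWh
Runtime = 3 h/day × 36 days = 108 h
Power = 8.1 kWh ÷ 108 h = 0.075 kW = 75 W

75 W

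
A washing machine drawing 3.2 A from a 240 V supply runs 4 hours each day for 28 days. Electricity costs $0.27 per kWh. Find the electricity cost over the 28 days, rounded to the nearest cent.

$23.22

Power = 3.2 A × 240 V = 768 W = 0.768 kW
Runtime = 4 h/day × 28 days = 112 h
Energy = 0.768 kW × 112 h = 86.016 kWh
Cost = 86.016 kWh × $0.27/kWh = $23.22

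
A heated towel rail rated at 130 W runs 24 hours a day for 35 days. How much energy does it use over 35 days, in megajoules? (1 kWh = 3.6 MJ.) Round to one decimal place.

393.1 MJ

Runtime = 24 h × 35 = 840 h
Energy = 0.13 kW × 840 h = 109.2 kWh
= 109.2 × 3.6 MJ = 393.1 MJ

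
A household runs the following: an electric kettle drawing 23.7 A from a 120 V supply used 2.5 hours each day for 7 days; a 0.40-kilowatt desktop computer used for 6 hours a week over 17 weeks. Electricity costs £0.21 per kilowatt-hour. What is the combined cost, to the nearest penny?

£19.02

electric kettle: Power = 23.7 A × 120 V = 2844 W = 2.844 kW
electric kettle: Runtime = 2.5 h/day × 7 days = 17.5 h
electric kettle: 2.844 kW × 17.5 h = 49.77 kWh
desktop computer: Runtime = 6 h/week × 17 weeks = 102 h
desktop computer: 0.4 kW × 102 h = 40.8 kWh
Total energy = 90.57 kWh
Cost = 90.57 × £0.21 = £19.02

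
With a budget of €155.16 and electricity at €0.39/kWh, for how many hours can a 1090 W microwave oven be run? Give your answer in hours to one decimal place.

Energy available = €155.16 ÷ €0.39/kWh = 397.8462 kWh
Hours = 397.8462 kWh ÷ 1.09 kW = 365.0 h

365.0 h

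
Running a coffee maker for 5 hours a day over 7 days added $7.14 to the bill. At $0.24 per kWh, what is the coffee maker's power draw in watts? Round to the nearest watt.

Energy = $7.14 ÷ $0.24/kWh = 29.75 kWh
Runtime = 5 h/day × 7 days = 35 h
Power = 29.75 kWh ÷ 35 h = 0.85 kW = 850 W

850 W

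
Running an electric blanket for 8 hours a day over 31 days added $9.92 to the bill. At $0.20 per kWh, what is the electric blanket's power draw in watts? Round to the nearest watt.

200 W

Energy = $9.92 ÷ $0.20/kWh = 49.6 kWh
Runtime = 8 h/day × 31 days = 248 h
Power = 49.6 kWh ÷ 248 h = 0.2 kW = 200 W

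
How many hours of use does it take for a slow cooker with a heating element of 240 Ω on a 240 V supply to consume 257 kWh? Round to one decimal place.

Power = V²/R = 240²/240 = 240 W = 0.24 kW
Hours = 257 kWh ÷ 0.24 kW = 1070.8 h

1070.8 h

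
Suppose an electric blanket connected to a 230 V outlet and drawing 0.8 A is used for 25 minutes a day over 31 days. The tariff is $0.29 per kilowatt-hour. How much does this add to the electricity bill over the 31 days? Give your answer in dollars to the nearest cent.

$0.69

Power = 0.8 A × 230 V = 184 W = 0.184 kW
Runtime = 25 min × 31 = 775 min = 12.916666… h
Energy = 0.184 kW × 12.916666… h = 2.376666… kWh
Cost = 2.376666… kWh × $0.29/kWh = $0.69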